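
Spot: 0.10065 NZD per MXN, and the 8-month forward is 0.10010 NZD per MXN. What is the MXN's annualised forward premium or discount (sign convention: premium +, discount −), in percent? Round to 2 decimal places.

-0.82%

T = 8/12 years.
(F − S)/S = (0.10010 − 0.10065)/0.10065 = -0.0054645.
Annualise by dividing by T: -0.0054645 / (8/12) = -0.008197 → -0.82%.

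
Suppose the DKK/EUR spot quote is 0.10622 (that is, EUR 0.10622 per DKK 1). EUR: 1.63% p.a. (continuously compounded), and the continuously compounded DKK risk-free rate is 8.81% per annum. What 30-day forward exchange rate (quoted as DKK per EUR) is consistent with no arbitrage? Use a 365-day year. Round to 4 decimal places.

9.4701

T = 30/365 years.
Growth of 1 EUR over T: e^(0.0163×30/365) = 1.0013406.
DKK accumulates by e^(0.0881×30/365) = 1.0072674.
So F = 0.10622 × 1.0013406 / 1.0072674 = 0.1055950 (EUR/DKK).
Invert for DKK per EUR: 1 / 0.1055950 = 9.4701.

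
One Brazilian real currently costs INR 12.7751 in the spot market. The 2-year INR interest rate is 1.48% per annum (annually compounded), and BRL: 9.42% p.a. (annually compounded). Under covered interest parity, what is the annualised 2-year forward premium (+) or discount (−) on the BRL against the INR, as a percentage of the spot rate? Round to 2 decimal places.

T = 2 years.
No-arbitrage forward: 12.7751 × 1.029819 / 1.1972736 = 10.9883327 INR/BRL.
(F − S)/S ÷ T = (10.9883327 − 12.7751)/12.7751/2 = -0.069932 → -6.99%.

-6.99%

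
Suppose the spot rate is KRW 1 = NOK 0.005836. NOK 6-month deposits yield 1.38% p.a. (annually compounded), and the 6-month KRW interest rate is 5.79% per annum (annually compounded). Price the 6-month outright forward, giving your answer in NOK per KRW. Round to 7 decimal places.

0.0057131

T = 6/12 years.
NOK growth factor: (1 + 0.0138)^(6/12) = 1.0068764.
KRW growth factor: (1 + 0.0579)^(6/12) = 1.0285427.
So F = 0.005836 × 1.0068764 / 1.0285427 = 0.005713064 (NOK/KRW).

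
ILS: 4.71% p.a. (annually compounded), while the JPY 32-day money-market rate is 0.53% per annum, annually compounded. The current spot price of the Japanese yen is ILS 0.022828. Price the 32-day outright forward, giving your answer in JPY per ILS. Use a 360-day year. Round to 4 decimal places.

T = 32/360 years.
Growth of 1 ILS over T: (1 + 0.0471)^(32/360) = 1.00409944.
JPY accumulates by (1 + 0.0053)^(32/360) = 1.00046998.
CIP: F = S · (grow ILS)/(grow JPY) = 0.022828 × 1.00409944/1.00046998 = 0.022910814 ILS per JPY.
Invert for JPY per ILS: 1 / 0.022910814 = 43.6475.

43.6475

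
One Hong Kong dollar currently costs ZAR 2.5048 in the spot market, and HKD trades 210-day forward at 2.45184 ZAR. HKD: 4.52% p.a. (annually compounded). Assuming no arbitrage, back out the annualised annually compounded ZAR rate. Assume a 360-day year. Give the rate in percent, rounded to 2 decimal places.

0.76%

T = 210/360 years.
F/S = 2.45184/2.5048 = 0.9788566 = (growth of ZAR) / (growth of HKD).
The HKD side grows by (1 + 0.0452)^(210/360) = 1.0261235.
So the ZAR growth factor = 1.0044278.
Annualise: 1.0044278^(360/210) − 1 = 0.007603 = 0.76%.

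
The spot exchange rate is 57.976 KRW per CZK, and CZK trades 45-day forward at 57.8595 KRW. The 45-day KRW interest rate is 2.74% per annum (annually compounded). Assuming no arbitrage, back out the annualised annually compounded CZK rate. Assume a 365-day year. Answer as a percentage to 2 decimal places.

4.43%

T = 45/365 years.
F/S = 57.8595/57.976 = 0.9979905 = (growth of KRW) / (growth of CZK).
KRW growth factor: (1 + 0.0274)^(45/365) = 1.0033382.
Hence g_CZK = 1.0053585.
Annualise: 1.0053585^(365/45) − 1 = 0.044301 = 4.43%.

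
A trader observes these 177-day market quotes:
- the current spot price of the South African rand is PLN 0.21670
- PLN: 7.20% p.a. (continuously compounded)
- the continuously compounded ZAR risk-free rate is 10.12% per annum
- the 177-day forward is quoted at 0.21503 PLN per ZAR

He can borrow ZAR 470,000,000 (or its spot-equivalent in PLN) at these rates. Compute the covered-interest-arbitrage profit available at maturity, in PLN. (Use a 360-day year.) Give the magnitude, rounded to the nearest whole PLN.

T = 177/360 years.
Keep in ZAR, deliver into the forward: 470,000,000·1.0510153182·0.21503 = PLN 106,219,917.22.
Swap to PLN now, deposit: 470,000,000·0.21670·1.03603403954 = PLN 105,519,030.89.
The quoted forward overvalues ZAR, so borrow PLN, buy ZAR at spot, deposit the ZAR at 10.12%, and sell the proceeds forward at 0.21503.
Arbitrage profit = |106,219,917.22 − 105,519,030.89| = PLN 700,886.

PLN 700,886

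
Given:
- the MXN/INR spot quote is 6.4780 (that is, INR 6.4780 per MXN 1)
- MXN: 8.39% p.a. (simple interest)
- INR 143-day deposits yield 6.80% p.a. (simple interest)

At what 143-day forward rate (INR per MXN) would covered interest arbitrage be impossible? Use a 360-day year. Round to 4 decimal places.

T = 143/360 years.
INR accumulates by 1 + 0.0680×143/360 = 1.0270111.
MXN growth factor: 1 + 0.0839×143/360 = 1.0333269.
CIP: F = S · (grow INR)/(grow MXN) = 6.478 × 1.0270111/1.0333269 = 6.438406 INR per MXN.

6.4384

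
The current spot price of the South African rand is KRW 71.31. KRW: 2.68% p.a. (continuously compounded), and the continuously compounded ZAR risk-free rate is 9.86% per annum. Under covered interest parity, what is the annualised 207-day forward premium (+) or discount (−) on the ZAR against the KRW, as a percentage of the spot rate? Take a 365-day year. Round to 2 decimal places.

-7.04%

T = 207/365 years.
CIP forward (KRW per ZAR) = 71.31 × 1.015315/1.0575113 = 68.46462.
(F − S)/S ÷ T = (68.46462 − 71.31)/71.31/(207/365) = -0.070358 → -7.04%.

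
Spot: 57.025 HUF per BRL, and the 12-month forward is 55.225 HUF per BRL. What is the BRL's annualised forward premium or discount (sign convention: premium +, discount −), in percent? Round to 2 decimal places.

T = 1 year.
(F − S)/S = (55.225 − 57.025)/57.025 = -0.0315651.
Annualise by dividing by T: -0.0315651 / 1 = -0.031565 → -3.16%.

-3.16%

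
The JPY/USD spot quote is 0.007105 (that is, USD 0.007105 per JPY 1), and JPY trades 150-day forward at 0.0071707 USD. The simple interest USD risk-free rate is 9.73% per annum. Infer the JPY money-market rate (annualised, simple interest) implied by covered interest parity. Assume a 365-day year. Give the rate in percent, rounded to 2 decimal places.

7.41%

T = 150/365 years.
F/S = 0.0071707/0.007105 = 1.0092470 = (growth of USD) / (growth of JPY).
The USD side grows by 1 + 0.0973×150/365 = 1.0399863.
That pins the JPY growth at 1.0304577.
(1.0304577 − 1)/T = 0.074114, i.e. 7.41%.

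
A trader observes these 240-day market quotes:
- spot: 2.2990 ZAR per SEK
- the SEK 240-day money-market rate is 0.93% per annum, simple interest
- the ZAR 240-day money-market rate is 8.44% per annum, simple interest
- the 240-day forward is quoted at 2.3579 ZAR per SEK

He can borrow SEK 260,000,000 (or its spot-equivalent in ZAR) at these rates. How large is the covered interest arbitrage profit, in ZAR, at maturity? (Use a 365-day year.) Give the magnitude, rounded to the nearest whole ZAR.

T = 240/365 years.
Route A — deposit SEK, sell forward: 260,000,000 × 1.00611506849 × 2.3579 = ZAR 616,802,867.20.
Route B — convert at spot, deposit ZAR: 260,000,000 × 2.2990 × 1.05549589041 = ZAR 630,912,113.53.
The quoted forward undervalues SEK, so borrow SEK, convert to ZAR at spot, deposit the ZAR at 8.44%, and buy SEK forward at 2.3579 to cover the loan.
Profit = 630,912,113.53 − 616,802,867.20 = ZAR 14,109,246.

ZAR 14,109,246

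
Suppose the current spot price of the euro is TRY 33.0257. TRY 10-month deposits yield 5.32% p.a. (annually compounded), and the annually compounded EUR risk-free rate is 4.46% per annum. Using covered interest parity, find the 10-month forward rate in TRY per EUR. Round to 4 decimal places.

33.2521

T = 10/12 years.
Growth of 1 TRY over T: (1 + 0.0532)^(10/12) = 1.04414074.
EUR accumulates by (1 + 0.0446)^(10/12) = 1.03703087.
So F = 33.0257 × 1.04414074 / 1.03703087 = 33.252124 (TRY/EUR).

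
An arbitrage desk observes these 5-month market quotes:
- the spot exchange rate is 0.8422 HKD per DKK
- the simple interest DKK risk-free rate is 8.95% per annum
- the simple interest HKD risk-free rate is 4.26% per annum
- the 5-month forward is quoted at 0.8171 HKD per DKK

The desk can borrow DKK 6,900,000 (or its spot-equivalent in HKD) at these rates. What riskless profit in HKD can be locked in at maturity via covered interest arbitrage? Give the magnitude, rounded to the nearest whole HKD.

T = 5/12 years.
Keep in DKK, deliver into the forward: 6,900,000·1.037291667·0.8171 = HKD 5,848,240.05.
Swap to HKD now, deposit: 6,900,000·0.8422·1.017750 = HKD 5,914,328.45.
The quoted forward undervalues DKK, so borrow DKK, convert to HKD at spot, deposit the HKD at 4.26%, and buy DKK forward at 0.8171 to cover the loan.
The gap between the two covered legs is HKD 66,088.

HKD 66,088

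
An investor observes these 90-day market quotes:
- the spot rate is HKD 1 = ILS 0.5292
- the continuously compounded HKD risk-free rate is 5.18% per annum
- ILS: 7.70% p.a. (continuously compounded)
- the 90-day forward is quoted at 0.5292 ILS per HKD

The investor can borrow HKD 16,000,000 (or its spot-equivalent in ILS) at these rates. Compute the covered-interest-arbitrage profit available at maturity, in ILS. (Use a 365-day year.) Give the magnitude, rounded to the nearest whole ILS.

T = 90/365 years.
Invest the HKD and cover forward: 16,000,000 × 1.012854521 × 0.5292 = ILS 8,576,041.80.
Convert at spot and invest in ILS: 16,000,000 × 0.5292 × 1.019167687 = ILS 8,629,496.64.
The quoted forward undervalues HKD, so borrow HKD, convert to ILS at spot, deposit the ILS at 7.70%, and buy HKD forward at 0.5292 to cover the loan.
Profit = 8,629,496.64 − 8,576,041.80 = ILS 53,455.

ILS 53,455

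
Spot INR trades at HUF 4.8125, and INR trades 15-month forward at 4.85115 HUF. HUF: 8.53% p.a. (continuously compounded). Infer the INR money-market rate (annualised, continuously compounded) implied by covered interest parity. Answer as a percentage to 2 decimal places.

T = 15/12 years.
CIP gives F = S · g_HUF/g_INR, so g_HUF/g_INR = 4.85115/4.8125 = 1.0080312.
The HUF side grows by e^(0.0853×15/12) = 1.112517.
That pins the INR growth at 1.1036533.
Take logs: ln 1.1036533 / (15/12) = 0.078901, so 7.89%.

7.89%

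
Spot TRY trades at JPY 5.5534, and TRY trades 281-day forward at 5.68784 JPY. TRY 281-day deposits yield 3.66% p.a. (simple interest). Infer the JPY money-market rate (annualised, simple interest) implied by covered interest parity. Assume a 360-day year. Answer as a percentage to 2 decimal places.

6.85%

T = 281/360 years.
CIP gives F = S · g_JPY/g_TRY, so g_JPY/g_TRY = 5.68784/5.5534 = 1.0242086.
The TRY side grows by 1 + 0.0366×281/360 = 1.0285683.
That pins the JPY growth at 1.0534685.
r = (1.0534685 − 1)/(281/360) = 0.068501 → 6.85%.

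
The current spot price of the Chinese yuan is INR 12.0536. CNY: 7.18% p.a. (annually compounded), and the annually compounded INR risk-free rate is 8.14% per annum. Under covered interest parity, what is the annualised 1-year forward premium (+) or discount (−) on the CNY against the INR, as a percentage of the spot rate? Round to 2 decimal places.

T = 1 year.
No-arbitrage forward: 12.0536 × 1.081400 / 1.071800 = 12.1615628 INR/CNY.
Annualised premium = (F − S)/S × (1/T) = (12.1615628 − 12.0536)/12.0536 ÷ 1 = 0.90%.

+0.90%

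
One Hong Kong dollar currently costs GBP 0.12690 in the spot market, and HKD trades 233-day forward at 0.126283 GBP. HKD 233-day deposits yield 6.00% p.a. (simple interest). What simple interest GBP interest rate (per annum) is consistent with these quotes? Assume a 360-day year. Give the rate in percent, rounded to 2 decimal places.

T = 233/360 years.
CIP gives F = S · g_GBP/g_HKD, so g_GBP/g_HKD = 0.126283/0.1269 = 0.9951379.
HKD growth factor: 1 + 0.0600×233/360 = 1.0388333.
Hence g_GBP = 1.0337824.
r = (1.0337824 − 1)/(233/360) = 0.052196 → 5.22%.

5.22%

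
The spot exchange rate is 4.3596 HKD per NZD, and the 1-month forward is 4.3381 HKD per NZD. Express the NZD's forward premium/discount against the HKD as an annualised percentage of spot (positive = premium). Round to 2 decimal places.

T = 1/12 years.
(F − S)/S = (4.3381 − 4.3596)/4.3596 = -0.0049316.
×(1/T) gives -5.92% p.a.

-5.92%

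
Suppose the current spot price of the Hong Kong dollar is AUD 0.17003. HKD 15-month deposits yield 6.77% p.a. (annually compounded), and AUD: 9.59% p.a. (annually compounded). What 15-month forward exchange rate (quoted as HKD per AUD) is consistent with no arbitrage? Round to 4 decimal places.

5.6928

T = 15/12 years.
Growth of 1 AUD over T: (1 + 0.0959)^(15/12) = 1.1212789.
HKD growth factor: (1 + 0.0677)^(15/12) = 1.0853294.
Forward (AUD per HKD) = 0.17003 × 1.1212789 / 1.0853294 = 0.1756619.
Invert for HKD per AUD: 1 / 0.1756619 = 5.6928.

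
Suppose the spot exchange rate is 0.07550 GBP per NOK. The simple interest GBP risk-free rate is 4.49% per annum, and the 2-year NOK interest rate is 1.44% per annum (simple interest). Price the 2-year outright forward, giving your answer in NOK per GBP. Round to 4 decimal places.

T = 2 years.
GBP accumulates by 1 + 0.0449×2 = 1.089800.
NOK accumulates by 1 + 0.0144×2 = 1.028800.
CIP: F = S · (grow GBP)/(grow NOK) = 0.0755 × 1.089800/1.028800 = 0.079976575 GBP per NOK.
Invert for NOK per GBP: 1 / 0.079976575 = 12.5037.

12.5037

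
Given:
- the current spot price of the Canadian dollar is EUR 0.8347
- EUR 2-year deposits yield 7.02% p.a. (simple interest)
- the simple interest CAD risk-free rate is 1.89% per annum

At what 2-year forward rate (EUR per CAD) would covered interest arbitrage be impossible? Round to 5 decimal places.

0.91722

T = 2 years.
Growth of 1 EUR over T: 1 + 0.0702×2 = 1.140400.
CAD accumulates by 1 + 0.0189×2 = 1.037800.
So F = 0.8347 × 1.140400 / 1.037800 = 0.9172209 (EUR/CAD).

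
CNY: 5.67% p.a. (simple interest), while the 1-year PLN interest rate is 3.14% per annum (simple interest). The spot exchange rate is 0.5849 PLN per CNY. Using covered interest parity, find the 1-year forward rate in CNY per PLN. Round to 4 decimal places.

1.7516

T = 1 year.
PLN growth factor: 1 + 0.0314×1 = 1.031400.
CNY accumulates by 1 + 0.0567×1 = 1.056700.
Forward (PLN per CNY) = 0.5849 × 1.031400 / 1.056700 = 0.5708961.
Quoted the other way: 1/0.5708961 = 1.7516 CNY per PLN.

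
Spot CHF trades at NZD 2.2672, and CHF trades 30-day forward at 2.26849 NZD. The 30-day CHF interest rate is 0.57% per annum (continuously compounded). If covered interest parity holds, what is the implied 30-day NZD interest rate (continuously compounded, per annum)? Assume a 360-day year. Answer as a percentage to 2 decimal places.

T = 30/360 years.
By CIP, F/S equals the NZD-to-CHF growth ratio: 2.26849/2.2672 = 1.0005690.
CHF growth factor: e^(0.0057×30/360) = 1.0004751.
So the NZD growth factor = 1.0010444.
Take logs: ln 1.0010444 / (30/360) = 0.012526, so 1.25%.

1.25%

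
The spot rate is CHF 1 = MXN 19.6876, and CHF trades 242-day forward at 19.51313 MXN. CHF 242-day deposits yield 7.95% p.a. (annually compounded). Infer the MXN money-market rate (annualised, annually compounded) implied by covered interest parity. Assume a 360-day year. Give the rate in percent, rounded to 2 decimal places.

6.53%

T = 242/360 years.
CIP gives F = S · g_MXN/g_CHF, so g_MXN/g_CHF = 19.51313/19.6876 = 0.9911381.
CHF growth factor: (1 + 0.0795)^(242/360) = 1.0527688.
That pins the MXN growth at 1.0434393.
Annualise: 1.0434393^(360/242) − 1 = 0.065300 = 6.53%.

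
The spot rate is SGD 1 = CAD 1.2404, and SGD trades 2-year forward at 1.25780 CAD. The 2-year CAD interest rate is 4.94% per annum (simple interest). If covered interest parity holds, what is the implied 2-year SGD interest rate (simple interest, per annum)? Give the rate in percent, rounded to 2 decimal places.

T = 2 years.
By CIP, F/S equals the CAD-to-SGD growth ratio: 1.2578/1.2404 = 1.0140277.
CAD growth factor: 1 + 0.0494×2 = 1.098800.
So the SGD growth factor = 1.0835996.
r = (1.0835996 − 1)/2 = 0.041800 → 4.18%.

4.18%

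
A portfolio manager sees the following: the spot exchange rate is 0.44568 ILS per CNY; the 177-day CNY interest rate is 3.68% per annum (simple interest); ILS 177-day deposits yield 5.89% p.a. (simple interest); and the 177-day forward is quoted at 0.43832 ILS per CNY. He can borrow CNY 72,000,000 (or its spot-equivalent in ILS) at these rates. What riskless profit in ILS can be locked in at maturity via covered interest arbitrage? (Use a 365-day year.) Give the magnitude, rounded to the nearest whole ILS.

T = 177/365 years.
Route A — deposit CNY, sell forward: 72,000,000 × 1.0178454795 × 0.43832 = ILS 32,122,226.20.
Route B — convert at spot, deposit ILS: 72,000,000 × 0.44568 × 1.0285624658 = ILS 33,005,499.82.
The quoted forward undervalues CNY, so borrow CNY, convert to ILS at spot, deposit the ILS at 5.89%, and buy CNY forward at 0.43832 to cover the loan.
Arbitrage profit = |32,122,226.20 − 33,005,499.82| = ILS 883,274.

ILS 883,274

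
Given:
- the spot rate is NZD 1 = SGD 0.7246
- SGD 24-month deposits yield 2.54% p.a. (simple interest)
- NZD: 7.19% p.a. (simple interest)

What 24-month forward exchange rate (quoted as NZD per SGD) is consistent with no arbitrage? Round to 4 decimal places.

1.5022

T = 2 years.
SGD accumulates by 1 + 0.0254×2 = 1.050800.
NZD accumulates by 1 + 0.0719×2 = 1.143800.
Forward (SGD per NZD) = 0.7246 × 1.050800 / 1.143800 = 0.6656843.
Invert for NZD per SGD: 1 / 0.6656843 = 1.5022.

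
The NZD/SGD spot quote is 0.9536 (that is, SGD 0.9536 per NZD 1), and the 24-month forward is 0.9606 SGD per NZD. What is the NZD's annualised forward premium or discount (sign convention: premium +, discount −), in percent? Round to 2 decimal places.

T = 2 years.
NZD trades forward at +0.73406% vs spot over the period.
×(1/T) gives 0.37% p.a.

+0.37%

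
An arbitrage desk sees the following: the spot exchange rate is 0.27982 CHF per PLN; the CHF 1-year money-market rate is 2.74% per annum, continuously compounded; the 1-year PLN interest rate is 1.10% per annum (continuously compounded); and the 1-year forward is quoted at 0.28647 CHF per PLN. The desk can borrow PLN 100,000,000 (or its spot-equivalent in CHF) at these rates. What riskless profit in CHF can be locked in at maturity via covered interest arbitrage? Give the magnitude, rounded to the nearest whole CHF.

T = 1 year.
Route A — deposit PLN, sell forward: 100,000,000 × 1.0110607224 × 0.28647 = CHF 28,963,856.51.
Route B — convert at spot, deposit CHF: 100,000,000 × 0.27982 × 1.0277788321 = CHF 28,759,307.28.
The quoted forward overvalues PLN, so borrow CHF, buy PLN at spot, deposit the PLN at 1.10%, and sell the proceeds forward at 0.28647.
Profit = 28,963,856.51 − 28,759,307.28 = CHF 204,549.

CHF 204,549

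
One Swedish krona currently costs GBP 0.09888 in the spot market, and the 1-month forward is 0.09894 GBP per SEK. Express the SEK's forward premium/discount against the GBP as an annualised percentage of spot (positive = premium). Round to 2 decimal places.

T = 1/12 years.
(F − S)/S = (0.09894 − 0.09888)/0.09888 = 0.0006068.
×(1/T) gives 0.73% p.a.

+0.73%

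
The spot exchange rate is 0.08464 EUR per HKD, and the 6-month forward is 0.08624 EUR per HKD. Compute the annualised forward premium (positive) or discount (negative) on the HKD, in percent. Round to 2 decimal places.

T = 6/12 years.
(F − S)/S = (0.08624 − 0.08464)/0.08464 = 0.0189036.
×(1/T) gives 3.78% p.a.

+3.78%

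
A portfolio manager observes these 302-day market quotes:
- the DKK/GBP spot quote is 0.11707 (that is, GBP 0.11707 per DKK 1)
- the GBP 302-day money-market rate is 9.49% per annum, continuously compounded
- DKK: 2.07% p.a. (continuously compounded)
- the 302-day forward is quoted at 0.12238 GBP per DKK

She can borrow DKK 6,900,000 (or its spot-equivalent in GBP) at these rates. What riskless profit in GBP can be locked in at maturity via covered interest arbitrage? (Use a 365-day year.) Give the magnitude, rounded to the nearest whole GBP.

GBP 14,758

T = 302/365 years.
Keep in DKK, deliver into the forward: 6,900,000·1.01727463·0.12238 = GBP 859,009.08.
Swap to GBP now, deposit: 6,900,000·0.11707·1.08168499 = GBP 873,766.75.
The quoted forward undervalues DKK, so borrow DKK, convert to GBP at spot, deposit the GBP at 9.49%, and buy DKK forward at 0.12238 to cover the loan.
The gap between the two covered legs is GBP 14,758.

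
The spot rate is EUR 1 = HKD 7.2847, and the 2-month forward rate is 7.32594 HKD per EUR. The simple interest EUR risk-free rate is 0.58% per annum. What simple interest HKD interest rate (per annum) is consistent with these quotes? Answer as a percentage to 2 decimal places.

T = 2/12 years.
By CIP, F/S equals the HKD-to-EUR growth ratio: 7.32594/7.2847 = 1.0056612.
The EUR side grows by 1 + 0.0058×2/12 = 1.0009667.
That pins the HKD growth at 1.0066334.
r = (1.0066334 − 1)/(2/12) = 0.039800 → 3.98%.

3.98%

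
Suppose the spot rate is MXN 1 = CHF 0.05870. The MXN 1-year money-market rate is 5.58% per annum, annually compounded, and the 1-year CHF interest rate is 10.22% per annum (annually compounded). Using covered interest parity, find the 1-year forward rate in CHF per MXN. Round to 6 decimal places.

T = 1 year.
CHF accumulates by (1 + 0.1022)^1 = 1.102200.
MXN accumulates by (1 + 0.0558)^1 = 1.055800.
CIP: F = S · (grow CHF)/(grow MXN) = 0.0587 × 1.102200/1.055800 = 0.06127973 CHF per MXN.

0.061280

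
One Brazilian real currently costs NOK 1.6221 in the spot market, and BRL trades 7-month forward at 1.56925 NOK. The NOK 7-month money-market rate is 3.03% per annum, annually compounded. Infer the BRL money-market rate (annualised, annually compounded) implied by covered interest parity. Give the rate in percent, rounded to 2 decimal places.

T = 7/12 years.
By CIP, F/S equals the NOK-to-BRL growth ratio: 1.56925/1.6221 = 0.9674188.
The NOK side grows by (1 + 0.0303)^(7/12) = 1.017565.
That pins the BRL growth at 1.051835.
Annualise: 1.051835^(12/7) − 1 = 0.090497 = 9.05%.

9.05%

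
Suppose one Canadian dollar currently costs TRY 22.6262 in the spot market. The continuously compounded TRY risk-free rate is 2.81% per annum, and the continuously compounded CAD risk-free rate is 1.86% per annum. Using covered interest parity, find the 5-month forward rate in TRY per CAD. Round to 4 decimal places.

T = 5/12 years.
Growth of 1 TRY over T: e^(0.0281×5/12) = 1.01177714.
Growth of 1 CAD over T: e^(0.0186×5/12) = 1.00778011.
Forward (TRY per CAD) = 22.6262 × 1.01177714 / 1.00778011 = 22.715939.

22.7159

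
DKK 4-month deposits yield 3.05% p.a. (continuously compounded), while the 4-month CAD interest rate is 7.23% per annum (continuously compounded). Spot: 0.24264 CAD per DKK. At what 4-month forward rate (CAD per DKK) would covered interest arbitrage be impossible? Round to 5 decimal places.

0.24604

T = 4/12 years.
Growth of 1 CAD over T: e^(0.0723×4/12) = 1.0243928.
DKK accumulates by e^(0.0305×4/12) = 1.0102185.
CIP: F = S · (grow CAD)/(grow DKK) = 0.24264 × 1.0243928/1.0102185 = 0.2460445 CAD per DKK.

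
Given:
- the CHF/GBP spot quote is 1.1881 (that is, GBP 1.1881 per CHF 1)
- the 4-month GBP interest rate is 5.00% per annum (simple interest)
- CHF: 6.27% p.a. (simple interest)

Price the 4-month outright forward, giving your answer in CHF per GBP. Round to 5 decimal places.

T = 4/12 years.
Growth of 1 GBP over T: 1 + 0.0500×4/12 = 1.0166667.
Growth of 1 CHF over T: 1 + 0.0627×4/12 = 1.020900.
Forward (GBP per CHF) = 1.1881 × 1.0166667 / 1.020900 = 1.183173.
Quoted the other way: 1/1.183173 = 0.84518 CHF per GBP.

0.84518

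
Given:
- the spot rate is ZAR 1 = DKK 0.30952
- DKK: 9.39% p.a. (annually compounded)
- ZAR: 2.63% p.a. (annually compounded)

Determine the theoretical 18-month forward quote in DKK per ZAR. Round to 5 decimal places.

T = 18/12 years.
DKK growth factor: (1 + 0.0939)^(18/12) = 1.1441064.
ZAR accumulates by (1 + 0.0263)^(18/12) = 1.0397083.
So F = 0.30952 × 1.1441064 / 1.0397083 = 0.3405992 (DKK/ZAR).

0.34060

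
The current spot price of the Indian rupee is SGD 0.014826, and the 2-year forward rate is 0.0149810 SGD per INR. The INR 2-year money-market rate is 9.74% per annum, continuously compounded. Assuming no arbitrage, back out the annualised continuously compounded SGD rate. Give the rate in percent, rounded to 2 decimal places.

T = 2 years.
CIP gives F = S · g_SGD/g_INR, so g_SGD/g_INR = 0.014981/0.014826 = 1.0104546.
The INR side grows by e^(0.0974×2) = 1.2150679.
Hence g_SGD = 1.2277709.
Take logs: ln 1.2277709 / 2 = 0.102600, so 10.26%.

10.26%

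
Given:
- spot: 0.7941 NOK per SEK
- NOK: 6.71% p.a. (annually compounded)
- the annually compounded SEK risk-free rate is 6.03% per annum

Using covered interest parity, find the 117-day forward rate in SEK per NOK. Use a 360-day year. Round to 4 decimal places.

1.2567

T = 117/360 years.
NOK accumulates by (1 + 0.0671)^(117/360) = 1.0213314.
SEK growth factor: (1 + 0.0603)^(117/360) = 1.0192116.
Forward (NOK per SEK) = 0.7941 × 1.0213314 / 1.0192116 = 0.7957516.
Quoted the other way: 1/0.7957516 = 1.2567 SEK per NOK.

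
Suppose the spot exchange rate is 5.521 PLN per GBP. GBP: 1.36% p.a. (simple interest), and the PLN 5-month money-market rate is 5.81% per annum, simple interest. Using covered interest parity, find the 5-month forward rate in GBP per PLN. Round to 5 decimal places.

0.17785

T = 5/12 years.
PLN accumulates by 1 + 0.0581×5/12 = 1.0242083.
Growth of 1 GBP over T: 1 + 0.0136×5/12 = 1.0056667.
CIP: F = S · (grow PLN)/(grow GBP) = 5.521 × 1.0242083/1.0056667 = 5.622791 PLN per GBP.
Invert for GBP per PLN: 1 / 5.622791 = 0.17785.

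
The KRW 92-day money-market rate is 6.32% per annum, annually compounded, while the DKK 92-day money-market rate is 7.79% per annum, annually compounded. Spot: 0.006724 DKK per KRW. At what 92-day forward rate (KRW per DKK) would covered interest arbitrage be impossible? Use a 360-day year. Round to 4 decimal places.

T = 92/360 years.
Growth of 1 DKK over T: (1 + 0.0779)^(92/360) = 1.019355357.
KRW accumulates by (1 + 0.0632)^(92/360) = 1.01578455.
So F = 0.006724 × 1.019355357 / 1.01578455 = 0.00674763701 (DKK/KRW).
Quoted the other way: 1/0.00674763701 = 148.2000 KRW per DKK.

148.2000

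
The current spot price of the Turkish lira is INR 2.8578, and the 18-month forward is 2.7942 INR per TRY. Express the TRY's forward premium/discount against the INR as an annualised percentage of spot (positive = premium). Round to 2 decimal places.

T = 18/12 years.
Period premium: (2.7942 − 2.8578)/2.8578 = -0.0222549.
Per annum: -0.0222549 / (18/12) = -0.014837 = -1.48%.

-1.48%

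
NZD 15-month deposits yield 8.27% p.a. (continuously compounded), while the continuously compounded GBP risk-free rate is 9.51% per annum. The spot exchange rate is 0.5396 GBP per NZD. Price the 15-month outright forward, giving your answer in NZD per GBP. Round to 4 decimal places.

T = 15/12 years.
GBP growth factor: e^(0.0951×15/12) = 1.1262291.
Growth of 1 NZD over T: e^(0.0827×15/12) = 1.1089072.
So F = 0.5396 × 1.1262291 / 1.1089072 = 0.5480289 (GBP/NZD).
Invert for NZD per GBP: 1 / 0.5480289 = 1.8247.

1.8247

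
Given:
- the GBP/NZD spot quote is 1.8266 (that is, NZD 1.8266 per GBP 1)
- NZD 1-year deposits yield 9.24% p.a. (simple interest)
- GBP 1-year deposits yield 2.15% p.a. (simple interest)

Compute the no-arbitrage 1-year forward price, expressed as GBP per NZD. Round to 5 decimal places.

T = 1 year.
Growth of 1 NZD over T: 1 + 0.0924×1 = 1.092400.
GBP growth factor: 1 + 0.0215×1 = 1.021500.
CIP: F = S · (grow NZD)/(grow GBP) = 1.8266 × 1.092400/1.021500 = 1.953380 NZD per GBP.
Invert for GBP per NZD: 1 / 1.953380 = 0.51193.

0.51193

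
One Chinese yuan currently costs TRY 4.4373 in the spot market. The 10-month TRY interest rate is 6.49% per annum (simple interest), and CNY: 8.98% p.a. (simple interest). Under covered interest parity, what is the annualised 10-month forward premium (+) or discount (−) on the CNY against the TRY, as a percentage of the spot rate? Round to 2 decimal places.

T = 10/12 years.
F = S · g_TRY/g_CNY = 4.4373 × 1.0540833/1.0748333 = 4.3516365.
Annualised premium = (F − S)/S × (1/T) = (4.3516365 − 4.4373)/4.4373 ÷ (10/12) = -2.32%.

-2.32%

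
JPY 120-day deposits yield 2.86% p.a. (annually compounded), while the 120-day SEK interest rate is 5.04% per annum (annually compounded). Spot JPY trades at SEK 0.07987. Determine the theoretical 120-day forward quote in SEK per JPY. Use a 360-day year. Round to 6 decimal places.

0.080430

T = 120/360 years.
SEK growth factor: (1 + 0.0504)^(120/360) = 1.0165254.
JPY growth factor: (1 + 0.0286)^(120/360) = 1.0094439.
So F = 0.07987 × 1.0165254 / 1.0094439 = 0.08043031 (SEK/JPY).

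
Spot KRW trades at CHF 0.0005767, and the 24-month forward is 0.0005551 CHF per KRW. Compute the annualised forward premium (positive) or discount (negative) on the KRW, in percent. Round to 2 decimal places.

-1.87%

T = 2 years.
Period premium: (0.0005551 − 0.0005767)/0.0005767 = -0.0374545.
×(1/T) gives -1.87% p.a.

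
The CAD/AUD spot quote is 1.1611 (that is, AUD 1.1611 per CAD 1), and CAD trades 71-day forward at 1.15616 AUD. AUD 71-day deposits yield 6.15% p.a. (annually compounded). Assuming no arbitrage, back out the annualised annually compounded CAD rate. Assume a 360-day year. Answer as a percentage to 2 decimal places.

8.47%

T = 71/360 years.
F/S = 1.15616/1.1611 = 0.9957454 = (growth of AUD) / (growth of CAD).
AUD growth factor: (1 + 0.0615)^(71/360) = 1.0118404.
So the CAD growth factor = 1.0161638.
r = 1.0161638^(360/71) − 1 = 0.084698 → 8.47%.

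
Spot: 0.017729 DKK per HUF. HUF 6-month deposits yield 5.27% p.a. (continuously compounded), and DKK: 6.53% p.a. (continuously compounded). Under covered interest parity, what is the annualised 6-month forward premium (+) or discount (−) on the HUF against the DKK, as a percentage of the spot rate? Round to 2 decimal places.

+1.26%

T = 6/12 years.
CIP forward (DKK per HUF) = 0.017729 × 1.0331889/1.0267002 = 0.017841046.
Annualised premium = (F − S)/S × (1/T) = (0.017841046 − 0.017729)/0.017729 ÷ (6/12) = 1.26%.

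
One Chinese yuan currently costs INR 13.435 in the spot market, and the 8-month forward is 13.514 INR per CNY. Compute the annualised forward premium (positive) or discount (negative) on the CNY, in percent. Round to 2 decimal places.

+0.88%

T = 8/12 years.
(F − S)/S = (13.514 − 13.435)/13.435 = 0.0058802.
×(1/T) gives 0.88% p.a.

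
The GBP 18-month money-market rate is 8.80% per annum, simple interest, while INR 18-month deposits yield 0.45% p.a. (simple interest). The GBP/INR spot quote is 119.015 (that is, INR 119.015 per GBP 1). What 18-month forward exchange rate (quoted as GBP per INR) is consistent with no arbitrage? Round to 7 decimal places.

0.0094476

T = 18/12 years.
INR growth factor: 1 + 0.0045×18/12 = 1.006750.
GBP growth factor: 1 + 0.0880×18/12 = 1.132000.
So F = 119.015 × 1.006750 / 1.132000 = 105.8466 (INR/GBP).
Invert for GBP per INR: 1 / 105.8466 = 0.0094476.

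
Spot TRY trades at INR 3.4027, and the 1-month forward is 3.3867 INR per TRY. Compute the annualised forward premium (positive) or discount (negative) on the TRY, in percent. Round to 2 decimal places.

-5.64%

T = 1/12 years.
(F − S)/S = (3.3867 − 3.4027)/3.4027 = -0.0047021.
×(1/T) gives -5.64% p.a.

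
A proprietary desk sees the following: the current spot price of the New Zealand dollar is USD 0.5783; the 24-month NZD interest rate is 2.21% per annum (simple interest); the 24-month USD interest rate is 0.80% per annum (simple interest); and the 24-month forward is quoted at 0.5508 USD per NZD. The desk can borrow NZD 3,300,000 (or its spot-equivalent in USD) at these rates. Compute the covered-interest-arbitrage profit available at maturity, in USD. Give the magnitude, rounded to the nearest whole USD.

T = 2 years.
Invest the NZD and cover forward: 3,300,000 × 1.044200 × 0.5508 = USD 1,897,979.69.
Convert at spot and invest in USD: 3,300,000 × 0.5783 × 1.016000 = USD 1,938,924.24.
The quoted forward undervalues NZD, so borrow NZD, convert to USD at spot, deposit the USD at 0.80%, and buy NZD forward at 0.5508 to cover the loan.
Arbitrage profit = |1,897,979.69 − 1,938,924.24| = USD 40,945.

USD 40,945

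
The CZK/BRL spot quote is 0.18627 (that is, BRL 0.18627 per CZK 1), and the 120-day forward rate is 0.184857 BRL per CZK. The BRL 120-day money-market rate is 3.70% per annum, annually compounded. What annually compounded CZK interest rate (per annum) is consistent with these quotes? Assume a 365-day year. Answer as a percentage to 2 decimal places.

6.13%

T = 120/365 years.
F/S = 0.184857/0.18627 = 0.9924142 = (growth of BRL) / (growth of CZK).
The BRL side grows by (1 + 0.0370)^(120/365) = 1.0120164.
Hence g_CZK = 1.019752.
r = 1.019752^(365/120) − 1 = 0.061299 → 6.13%.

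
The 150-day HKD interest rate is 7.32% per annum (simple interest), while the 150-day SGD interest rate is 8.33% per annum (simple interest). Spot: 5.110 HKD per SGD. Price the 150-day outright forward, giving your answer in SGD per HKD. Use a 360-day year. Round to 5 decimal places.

T = 150/360 years.
HKD growth factor: 1 + 0.0732×150/360 = 1.030500.
SGD growth factor: 1 + 0.0833×150/360 = 1.0347083.
So F = 5.11 × 1.030500 / 1.0347083 = 5.089217 (HKD/SGD).
Invert for SGD per HKD: 1 / 5.089217 = 0.19649.

0.19649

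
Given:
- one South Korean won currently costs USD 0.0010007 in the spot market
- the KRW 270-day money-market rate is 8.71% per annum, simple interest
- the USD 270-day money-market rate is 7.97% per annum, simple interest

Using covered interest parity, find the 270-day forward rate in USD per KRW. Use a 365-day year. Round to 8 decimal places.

0.00099555

T = 270/365 years.
Growth of 1 USD over T: 1 + 0.0797×270/365 = 1.0589562.
Growth of 1 KRW over T: 1 + 0.0871×270/365 = 1.0644301.
So F = 0.0010007 × 1.0589562 / 1.0644301 = 0.0009955538 (USD/KRW).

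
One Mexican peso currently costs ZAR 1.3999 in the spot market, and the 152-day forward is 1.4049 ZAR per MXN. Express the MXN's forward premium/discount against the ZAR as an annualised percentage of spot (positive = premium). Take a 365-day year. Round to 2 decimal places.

+0.86%

T = 152/365 years.
Period premium: (1.4049 − 1.3999)/1.3999 = 0.0035717.
×(1/T) gives 0.86% p.a.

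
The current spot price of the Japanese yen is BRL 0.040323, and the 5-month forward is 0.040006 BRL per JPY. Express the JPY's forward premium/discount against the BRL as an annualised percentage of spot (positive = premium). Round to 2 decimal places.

-1.89%

T = 5/12 years.
Period premium: (0.040006 − 0.040323)/0.040323 = -0.0078615.
Annualise by dividing by T: -0.0078615 / (5/12) = -0.018868 → -1.89%.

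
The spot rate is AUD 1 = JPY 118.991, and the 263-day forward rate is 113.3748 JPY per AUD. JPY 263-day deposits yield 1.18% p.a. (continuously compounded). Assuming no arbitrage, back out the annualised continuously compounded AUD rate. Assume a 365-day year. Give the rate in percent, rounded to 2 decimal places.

T = 263/365 years.
F/S = 113.3748/118.991 = 0.9528015 = (growth of JPY) / (growth of AUD).
JPY growth factor: e^(0.0118×263/365) = 1.0085387.
Hence g_AUD = 1.0584982.
r = ln(1.0584982)/(263/365) = 0.078900 → 7.89%.

7.89%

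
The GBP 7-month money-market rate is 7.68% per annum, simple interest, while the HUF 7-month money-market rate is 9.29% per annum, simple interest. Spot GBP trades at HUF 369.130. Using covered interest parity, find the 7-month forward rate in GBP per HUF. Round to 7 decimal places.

T = 7/12 years.
HUF growth factor: 1 + 0.0929×7/12 = 1.0541917.
GBP accumulates by 1 + 0.0768×7/12 = 1.044800.
CIP: F = S · (grow HUF)/(grow GBP) = 369.13 × 1.0541917/1.044800 = 372.4481 HUF per GBP.
Quoted the other way: 1/372.4481 = 0.0026849 GBP per HUF.

0.0026849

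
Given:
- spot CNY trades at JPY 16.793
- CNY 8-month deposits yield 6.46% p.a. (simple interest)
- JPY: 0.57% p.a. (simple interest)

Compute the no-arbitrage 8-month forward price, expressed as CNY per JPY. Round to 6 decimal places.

0.061878

T = 8/12 years.
JPY growth factor: 1 + 0.0057×8/12 = 1.003800.
Growth of 1 CNY over T: 1 + 0.0646×8/12 = 1.0430667.
Forward (JPY per CNY) = 16.793 × 1.003800 / 1.0430667 = 16.16082.
Quoted the other way: 1/16.16082 = 0.061878 CNY per JPY.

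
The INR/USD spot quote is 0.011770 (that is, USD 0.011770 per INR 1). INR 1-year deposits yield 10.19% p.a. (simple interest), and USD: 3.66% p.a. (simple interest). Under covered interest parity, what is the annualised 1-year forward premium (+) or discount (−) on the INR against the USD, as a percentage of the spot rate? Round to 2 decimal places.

-5.93%

T = 1 year.
CIP forward (USD per INR) = 0.01177 × 1.036600/1.101900 = 0.011072495.
(F − S)/S ÷ T = (0.011072495 − 0.01177)/0.01177/1 = -0.059261 → -5.93%.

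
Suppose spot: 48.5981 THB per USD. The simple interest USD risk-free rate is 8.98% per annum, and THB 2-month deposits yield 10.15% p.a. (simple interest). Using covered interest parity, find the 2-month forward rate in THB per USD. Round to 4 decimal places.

48.6915

T = 2/12 years.
Growth of 1 THB over T: 1 + 0.1015×2/12 = 1.01691667.
USD accumulates by 1 + 0.0898×2/12 = 1.01496667.
Forward (THB per USD) = 48.5981 × 1.01691667 / 1.01496667 = 48.691469.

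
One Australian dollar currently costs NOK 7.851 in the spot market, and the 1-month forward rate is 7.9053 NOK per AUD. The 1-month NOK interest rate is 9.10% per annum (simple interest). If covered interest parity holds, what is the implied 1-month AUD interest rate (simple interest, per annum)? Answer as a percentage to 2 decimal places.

T = 1/12 years.
F/S = 7.9053/7.851 = 1.0069163 = (growth of NOK) / (growth of AUD).
NOK growth factor: 1 + 0.0910×1/12 = 1.0075833.
Hence g_AUD = 1.0006624.
r = (1.0006624 − 1)/(1/12) = 0.007949 → 0.79%.

0.79%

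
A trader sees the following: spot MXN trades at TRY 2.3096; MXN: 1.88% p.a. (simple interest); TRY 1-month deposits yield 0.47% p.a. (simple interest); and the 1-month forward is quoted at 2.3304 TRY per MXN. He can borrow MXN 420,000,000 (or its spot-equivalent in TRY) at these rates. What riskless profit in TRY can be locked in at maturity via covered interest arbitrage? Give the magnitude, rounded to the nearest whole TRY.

T = 1/12 years.
Route A — deposit MXN, sell forward: 420,000,000 × 1.00156666667 × 2.3304 = TRY 980,301,403.20.
Route B — convert at spot, deposit TRY: 420,000,000 × 2.3096 × 1.00039166667 = TRY 970,411,929.20.
The quoted forward overvalues MXN, so borrow TRY, buy MXN at spot, deposit the MXN at 1.88%, and sell the proceeds forward at 2.3304.
Profit = 980,301,403.20 − 970,411,929.20 = TRY 9,889,474.

TRY 9,889,474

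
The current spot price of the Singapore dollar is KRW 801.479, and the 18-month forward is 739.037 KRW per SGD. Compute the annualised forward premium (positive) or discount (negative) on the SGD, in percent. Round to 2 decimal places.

T = 18/12 years.
Period premium: (739.037 − 801.479)/801.479 = -0.0779085.
Per annum: -0.0779085 / (18/12) = -0.051939 = -5.19%.

-5.19%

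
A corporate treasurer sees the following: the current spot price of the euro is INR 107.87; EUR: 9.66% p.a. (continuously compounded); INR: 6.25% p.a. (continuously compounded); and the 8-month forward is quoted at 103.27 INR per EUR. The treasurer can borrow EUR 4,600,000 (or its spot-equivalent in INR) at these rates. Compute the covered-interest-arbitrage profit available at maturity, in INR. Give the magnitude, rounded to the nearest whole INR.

INR 10,672,578

T = 8/12 years.
Keep in EUR, deliver into the forward: 4,600,000·1.06651892102·103.27 = INR 506,641,281.28.
Swap to INR now, deposit: 4,600,000·107.87·1.04254690519 = INR 517,313,859.45.
The quoted forward undervalues EUR, so borrow EUR, convert to INR at spot, deposit the INR at 6.25%, and buy EUR forward at 103.27 to cover the loan.
Arbitrage profit = |506,641,281.28 − 517,313,859.45| = INR 10,672,578.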